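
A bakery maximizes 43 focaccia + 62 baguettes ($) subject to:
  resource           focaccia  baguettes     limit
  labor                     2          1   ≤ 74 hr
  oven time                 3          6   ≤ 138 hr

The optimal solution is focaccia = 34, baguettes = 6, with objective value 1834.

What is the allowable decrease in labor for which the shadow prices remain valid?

51

Binding constraints: labor, oven time. The basis is B = [[2,1],[3,6]] with det 9.
Per unit decrease in labor, x* moves by d = (-0.6667, 0.3333).
The basis stays optimal until focaccia reaches 0; allowable decrease = 51 hr.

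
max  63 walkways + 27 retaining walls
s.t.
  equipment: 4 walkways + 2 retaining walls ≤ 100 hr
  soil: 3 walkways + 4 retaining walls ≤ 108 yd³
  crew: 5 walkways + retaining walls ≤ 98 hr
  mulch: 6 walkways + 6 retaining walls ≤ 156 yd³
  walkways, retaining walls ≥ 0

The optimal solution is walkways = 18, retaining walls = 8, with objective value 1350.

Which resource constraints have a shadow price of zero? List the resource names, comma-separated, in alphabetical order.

equipment, soil

equipment: 88/100 (slack 12)
soil: 86/108 (slack 22)
crew: 98/98 (binding)
mulch: 156/156 (binding)
By complementary slackness, a constraint with positive slack has shadow price 0 → equipment, soil.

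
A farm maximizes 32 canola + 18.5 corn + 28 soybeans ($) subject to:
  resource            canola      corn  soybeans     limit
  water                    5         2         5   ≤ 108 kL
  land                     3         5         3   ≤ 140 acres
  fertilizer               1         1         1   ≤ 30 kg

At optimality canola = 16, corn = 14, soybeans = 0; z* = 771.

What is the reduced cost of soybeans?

Check each constraint at x*: water 108/108 (tight); land 118/140 (slack 22); fertilizer 30/30 (tight).
Slack constraints have shadow price 0 (complementary slackness).
Dual feasibility on the basic columns requires 5·y_water + 1·y_fertilizer = 32, 2·y_water + 1·y_fertilizer = 18.5.
Solving: y_water = 4.5, y_fertilizer = 9.5.
Reduced cost of soybeans: c₃ − yᵀa₃ = 28 − (4.5·5 + 9.5·1) = 28 − 32 = -4.

-4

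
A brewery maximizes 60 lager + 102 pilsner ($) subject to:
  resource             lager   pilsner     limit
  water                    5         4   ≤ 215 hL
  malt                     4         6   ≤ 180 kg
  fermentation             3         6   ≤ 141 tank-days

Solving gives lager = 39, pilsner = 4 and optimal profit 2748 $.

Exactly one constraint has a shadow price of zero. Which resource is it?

water: 211/215 (slack 4)
malt: 180/180 (binding)
fermentation: 141/141 (binding)
By complementary slackness, a constraint with positive slack has shadow price 0 → water.

water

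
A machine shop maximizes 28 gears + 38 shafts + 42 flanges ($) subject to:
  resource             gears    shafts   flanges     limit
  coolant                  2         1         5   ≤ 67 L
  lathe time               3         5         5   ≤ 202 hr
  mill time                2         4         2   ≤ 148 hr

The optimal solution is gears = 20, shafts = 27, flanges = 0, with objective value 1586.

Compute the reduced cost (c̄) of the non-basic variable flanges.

-4

Binding: coolant and mill time. Non-binding: lathe time (7 unused).
Since lathe time is not tight, its dual is 0.
Dual feasibility on the basic columns requires 2·y_coolant + 2·y_mill time = 28, 1·y_coolant + 4·y_mill time = 38.
→ y_coolant = 6 and y_mill time = 8.
Reduced cost of flanges: c₃ − yᵀa₃ = 42 − (6·5 + 8·2) = 42 − 46 = -4.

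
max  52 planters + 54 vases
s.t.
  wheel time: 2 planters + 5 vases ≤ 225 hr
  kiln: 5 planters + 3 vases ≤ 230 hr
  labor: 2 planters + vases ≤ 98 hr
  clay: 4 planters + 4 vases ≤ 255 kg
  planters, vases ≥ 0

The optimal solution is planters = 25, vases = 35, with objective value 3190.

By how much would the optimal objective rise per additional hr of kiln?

8

At the optimum: wheel time uses 225 of 225 (binding); kiln uses 230 of 230 (binding); labor uses 85 of 98 (slack = 13); clay uses 240 of 255 (slack = 15).
Slack constraints have shadow price 0 (complementary slackness).
From A_Bᵀ y = c: 2·y_wheel time + 5·y_kiln = 52; 5·y_wheel time + 3·y_kiln = 54.
This yields shadow prices y_wheel time = 6, y_kiln = 8.
Shadow price of kiln = 8.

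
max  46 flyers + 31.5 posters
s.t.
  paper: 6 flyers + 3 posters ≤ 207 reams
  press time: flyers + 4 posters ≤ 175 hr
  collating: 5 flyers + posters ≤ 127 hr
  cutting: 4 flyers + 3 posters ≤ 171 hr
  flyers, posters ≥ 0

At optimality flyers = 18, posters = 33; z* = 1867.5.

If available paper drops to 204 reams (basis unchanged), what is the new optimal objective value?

1861.5

Check each constraint at x*: paper 207/207 (tight); press time 150/175 (slack 25); collating 123/127 (slack 4); cutting 171/171 (tight).
By complementary slackness, y = 0 for the non-binding constraints.
The binding rows give the dual system: 6·y_paper + 4·y_cutting = 46 and 3·y_paper + 3·y_cutting = 31.5.
This yields shadow prices y_paper = 2, y_cutting = 8.5.
Δz = y_paper·Δb = 2 × (-3) = -6, so new z* = 1867.5 − 6 = 1861.5.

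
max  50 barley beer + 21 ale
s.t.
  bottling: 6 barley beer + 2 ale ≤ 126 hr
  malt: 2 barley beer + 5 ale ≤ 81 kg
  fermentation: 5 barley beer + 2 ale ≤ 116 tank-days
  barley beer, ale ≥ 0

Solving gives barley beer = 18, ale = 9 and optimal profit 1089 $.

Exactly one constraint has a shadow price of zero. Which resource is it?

fermentation

bottling: 126/126 (binding)
malt: 81/81 (binding)
fermentation: 108/116 (slack 8)
By complementary slackness, a constraint with positive slack has shadow price 0 → fermentation.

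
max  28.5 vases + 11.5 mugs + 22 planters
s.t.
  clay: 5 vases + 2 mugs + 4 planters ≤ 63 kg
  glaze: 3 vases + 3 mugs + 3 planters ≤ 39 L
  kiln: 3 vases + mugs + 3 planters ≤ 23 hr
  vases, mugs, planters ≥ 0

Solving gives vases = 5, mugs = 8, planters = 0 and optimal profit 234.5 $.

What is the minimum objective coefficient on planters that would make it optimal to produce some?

At the optimum: clay uses 41 of 63 (slack = 22); glaze uses 39 of 39 (binding); kiln uses 23 of 23 (binding).
Since clay is not tight, its dual is 0.
The binding rows give the dual system: 3·y_glaze + 3·y_kiln = 28.5 and 3·y_glaze + 1·y_kiln = 11.5.
→ y_glaze = 1 and y_kiln = 8.5.
planters enters the basis when its profit ≥ yᵀa₃ = 1·3 + 8.5·3 = 28.5.

28.5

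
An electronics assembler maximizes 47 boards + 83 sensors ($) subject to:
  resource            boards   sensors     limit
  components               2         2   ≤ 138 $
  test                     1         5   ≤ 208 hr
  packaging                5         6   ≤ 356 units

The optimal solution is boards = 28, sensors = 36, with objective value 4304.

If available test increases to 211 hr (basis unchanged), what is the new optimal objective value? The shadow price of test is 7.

Δb = 3, so new z* = 4304 + (7)·(3) = 4304 + 21 = 4325.

4325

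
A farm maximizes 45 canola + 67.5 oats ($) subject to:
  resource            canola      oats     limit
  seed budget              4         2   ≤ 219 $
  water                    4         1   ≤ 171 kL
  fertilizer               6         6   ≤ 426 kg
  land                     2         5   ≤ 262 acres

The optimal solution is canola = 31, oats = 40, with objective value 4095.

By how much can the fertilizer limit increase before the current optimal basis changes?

7

Binding constraints: fertilizer, land. The basis is B = [[6,6],[2,5]] with det 18.
Per unit increase in fertilizer, x* moves by d = (0.2778, -0.1111).
The basis stays optimal until water becomes binding; allowable increase = 7 kg.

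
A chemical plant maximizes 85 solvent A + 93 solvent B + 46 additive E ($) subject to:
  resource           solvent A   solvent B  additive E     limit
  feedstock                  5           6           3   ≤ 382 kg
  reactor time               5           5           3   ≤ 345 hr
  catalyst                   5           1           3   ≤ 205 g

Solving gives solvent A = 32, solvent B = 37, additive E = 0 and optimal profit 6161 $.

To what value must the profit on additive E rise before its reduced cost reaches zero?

Check each constraint at x*: feedstock 382/382 (tight); reactor time 345/345 (tight); catalyst 197/205 (slack 8).
Since catalyst is not tight, its dual is 0.
From A_Bᵀ y = c: 5·y_feedstock + 5·y_reactor time = 85; 6·y_feedstock + 5·y_reactor time = 93.
This yields shadow prices y_feedstock = 8, y_reactor time = 9.
additive E enters the basis when its profit ≥ yᵀa₃ = 8·3 + 9·3 = 51.

51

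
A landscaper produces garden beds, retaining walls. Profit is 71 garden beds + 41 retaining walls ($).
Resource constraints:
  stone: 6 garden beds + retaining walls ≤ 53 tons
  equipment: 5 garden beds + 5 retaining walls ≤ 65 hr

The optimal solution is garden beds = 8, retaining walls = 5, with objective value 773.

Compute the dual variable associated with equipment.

Both stone and equipment are binding at x*.
The binding rows give the dual system: 6·y_stone + 5·y_equipment = 71 and 1·y_stone + 5·y_equipment = 41.
→ y_stone = 6 and y_equipment = 7.
Shadow price of equipment = 7.

7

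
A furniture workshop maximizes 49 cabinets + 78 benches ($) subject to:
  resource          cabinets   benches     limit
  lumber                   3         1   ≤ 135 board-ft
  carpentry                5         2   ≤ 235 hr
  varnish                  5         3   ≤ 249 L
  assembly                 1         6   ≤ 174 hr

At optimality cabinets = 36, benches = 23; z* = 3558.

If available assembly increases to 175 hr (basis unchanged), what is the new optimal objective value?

At the optimum: lumber uses 131 of 135 (slack = 4); carpentry uses 226 of 235 (slack = 9); varnish uses 249 of 249 (binding); assembly uses 174 of 174 (binding).
By complementary slackness, y = 0 for the non-binding constraints.
Dual feasibility on the basic columns requires 5·y_varnish + 1·y_assembly = 49, 3·y_varnish + 6·y_assembly = 78.
This yields shadow prices y_varnish = 8, y_assembly = 9.
Δz = y_assembly·Δb = 9 × (1) = 9, so new z* = 3558 + 9 = 3567.

3567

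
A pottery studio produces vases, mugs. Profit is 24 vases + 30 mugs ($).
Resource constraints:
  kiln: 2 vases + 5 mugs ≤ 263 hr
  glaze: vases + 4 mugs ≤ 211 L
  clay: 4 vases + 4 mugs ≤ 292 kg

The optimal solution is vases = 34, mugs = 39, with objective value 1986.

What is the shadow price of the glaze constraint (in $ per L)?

At the optimum: kiln uses 263 of 263 (binding); glaze uses 190 of 211 (slack = 21); clay uses 292 of 292 (binding).
Since glaze is not tight, its dual is 0.
Dual feasibility on the basic columns requires 2·y_kiln + 4·y_clay = 24, 5·y_kiln + 4·y_clay = 30.
→ y_kiln = 2 and y_clay = 5.
Shadow price of glaze = 0.

0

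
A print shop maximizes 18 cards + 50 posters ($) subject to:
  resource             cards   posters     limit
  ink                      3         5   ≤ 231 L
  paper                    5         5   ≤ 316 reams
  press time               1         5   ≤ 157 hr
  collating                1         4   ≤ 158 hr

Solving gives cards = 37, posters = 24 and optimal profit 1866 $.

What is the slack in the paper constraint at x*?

11

paper used = 5·37 + 5·24 = 305; slack = 316 − 305 = 11.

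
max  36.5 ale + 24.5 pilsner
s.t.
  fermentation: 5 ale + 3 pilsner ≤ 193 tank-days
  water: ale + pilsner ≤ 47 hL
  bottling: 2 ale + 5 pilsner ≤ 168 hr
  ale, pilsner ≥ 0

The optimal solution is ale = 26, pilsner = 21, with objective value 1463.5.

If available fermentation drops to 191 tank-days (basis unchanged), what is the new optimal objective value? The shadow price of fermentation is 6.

1451.5

Δb = -2, so new z* = 1463.5 + (6)·(-2) = 1463.5 − 12 = 1451.5.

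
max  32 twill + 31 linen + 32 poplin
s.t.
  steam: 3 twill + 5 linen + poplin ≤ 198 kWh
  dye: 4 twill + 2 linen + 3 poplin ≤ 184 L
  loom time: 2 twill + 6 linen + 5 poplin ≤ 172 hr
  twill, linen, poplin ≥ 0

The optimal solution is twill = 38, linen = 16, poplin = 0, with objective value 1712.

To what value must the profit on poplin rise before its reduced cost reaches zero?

34.5

Binding: dye and loom time. Non-binding: steam (4 unused).
Slack constraints have shadow price 0 (complementary slackness).
From A_Bᵀ y = c: 4·y_dye + 2·y_loom time = 32; 2·y_dye + 6·y_loom time = 31.
→ y_dye = 6.5 and y_loom time = 3.
poplin enters the basis when its profit ≥ yᵀa₃ = 6.5·3 + 3·5 = 34.5.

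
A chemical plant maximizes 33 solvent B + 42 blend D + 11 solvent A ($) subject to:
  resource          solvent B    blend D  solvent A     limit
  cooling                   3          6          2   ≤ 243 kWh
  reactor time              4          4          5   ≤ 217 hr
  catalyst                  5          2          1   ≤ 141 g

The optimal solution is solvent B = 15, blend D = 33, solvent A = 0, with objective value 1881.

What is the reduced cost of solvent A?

-4

At the optimum: cooling uses 243 of 243 (binding); reactor time uses 192 of 217 (slack = 25); catalyst uses 141 of 141 (binding).
By complementary slackness, y = 0 for the non-binding constraint.
Dual feasibility on the basic columns requires 3·y_cooling + 5·y_catalyst = 33, 6·y_cooling + 2·y_catalyst = 42.
This yields shadow prices y_cooling = 6, y_catalyst = 3.
Reduced cost of solvent A: c₃ − yᵀa₃ = 11 − (6·2 + 3·1) = 11 − 15 = -4.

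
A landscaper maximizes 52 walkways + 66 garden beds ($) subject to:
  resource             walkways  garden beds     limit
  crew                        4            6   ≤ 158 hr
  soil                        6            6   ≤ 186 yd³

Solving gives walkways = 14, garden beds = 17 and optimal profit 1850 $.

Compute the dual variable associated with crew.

7

At the optimum: crew uses 158 of 158 (binding); soil uses 186 of 186 (binding).
Dual feasibility on the basic columns requires 4·y_crew + 6·y_soil = 52, 6·y_crew + 6·y_soil = 66.
→ y_crew = 7 and y_soil = 4.
Shadow price of crew = 7.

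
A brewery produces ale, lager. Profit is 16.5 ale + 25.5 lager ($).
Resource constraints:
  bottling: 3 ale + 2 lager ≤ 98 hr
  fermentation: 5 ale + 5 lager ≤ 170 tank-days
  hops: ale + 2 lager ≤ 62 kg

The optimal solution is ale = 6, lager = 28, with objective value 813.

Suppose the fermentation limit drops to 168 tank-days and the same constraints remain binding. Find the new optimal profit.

At the optimum: bottling uses 74 of 98 (slack = 24); fermentation uses 170 of 170 (binding); hops uses 62 of 62 (binding).
Since bottling is not tight, its dual is 0.
The binding rows give the dual system: 5·y_fermentation + 1·y_hops = 16.5 and 5·y_fermentation + 2·y_hops = 25.5.
Solving: y_fermentation = 1.5, y_hops = 9.
Δz = y_fermentation·Δb = 1.5 × (-2) = -3, so new z* = 813 − 3 = 810.

810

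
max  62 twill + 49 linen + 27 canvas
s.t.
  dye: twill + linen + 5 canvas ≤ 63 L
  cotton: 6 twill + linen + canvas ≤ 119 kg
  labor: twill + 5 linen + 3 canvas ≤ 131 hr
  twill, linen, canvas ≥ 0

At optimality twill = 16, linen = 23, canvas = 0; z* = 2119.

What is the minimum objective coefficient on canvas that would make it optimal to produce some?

33

At the optimum: dye uses 39 of 63 (slack = 24); cotton uses 119 of 119 (binding); labor uses 131 of 131 (binding).
Slack constraints have shadow price 0 (complementary slackness).
Dual feasibility on the basic columns requires 6·y_cotton + 1·y_labor = 62, 1·y_cotton + 5·y_labor = 49.
This yields shadow prices y_cotton = 9, y_labor = 8.
canvas enters the basis when its profit ≥ yᵀa₃ = 9·1 + 8·3 = 33.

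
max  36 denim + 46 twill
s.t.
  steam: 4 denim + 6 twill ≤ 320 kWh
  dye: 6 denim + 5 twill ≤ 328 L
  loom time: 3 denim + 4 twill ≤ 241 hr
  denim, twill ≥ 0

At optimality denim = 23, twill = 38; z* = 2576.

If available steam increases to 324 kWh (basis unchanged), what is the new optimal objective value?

2600

Check each constraint at x*: steam 320/320 (tight); dye 328/328 (tight); loom time 221/241 (slack 20).
Since loom time is not tight, its dual is 0.
Dual feasibility on the basic columns requires 4·y_steam + 6·y_dye = 36, 6·y_steam + 5·y_dye = 46.
This yields shadow prices y_steam = 6, y_dye = 2.
Δz = y_steam·Δb = 6 × (4) = 24, so new z* = 2576 + 24 = 2600.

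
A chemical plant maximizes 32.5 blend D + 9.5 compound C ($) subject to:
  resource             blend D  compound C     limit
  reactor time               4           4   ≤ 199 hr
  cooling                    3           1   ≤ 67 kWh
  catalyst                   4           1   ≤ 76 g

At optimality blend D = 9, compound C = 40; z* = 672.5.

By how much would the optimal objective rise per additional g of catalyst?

4

Check each constraint at x*: reactor time 196/199 (slack 3); cooling 67/67 (tight); catalyst 76/76 (tight).
Slack constraints have shadow price 0 (complementary slackness).
From A_Bᵀ y = c: 3·y_cooling + 4·y_catalyst = 32.5; 1·y_cooling + 1·y_catalyst = 9.5.
Solving: y_cooling = 5.5, y_catalyst = 4.
Shadow price of catalyst = 4.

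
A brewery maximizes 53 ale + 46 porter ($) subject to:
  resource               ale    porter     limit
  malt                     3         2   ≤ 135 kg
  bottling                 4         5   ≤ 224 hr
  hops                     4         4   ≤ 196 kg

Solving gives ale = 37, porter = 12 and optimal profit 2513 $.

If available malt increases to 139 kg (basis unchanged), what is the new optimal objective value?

2541

Binding: malt and hops. Non-binding: bottling (16 unused).
By complementary slackness, y = 0 for the non-binding constraint.
The binding rows give the dual system: 3·y_malt + 4·y_hops = 53 and 2·y_malt + 4·y_hops = 46.
This yields shadow prices y_malt = 7, y_hops = 8.
Δz = y_malt·Δb = 7 × (4) = 28, so new z* = 2513 + 28 = 2541.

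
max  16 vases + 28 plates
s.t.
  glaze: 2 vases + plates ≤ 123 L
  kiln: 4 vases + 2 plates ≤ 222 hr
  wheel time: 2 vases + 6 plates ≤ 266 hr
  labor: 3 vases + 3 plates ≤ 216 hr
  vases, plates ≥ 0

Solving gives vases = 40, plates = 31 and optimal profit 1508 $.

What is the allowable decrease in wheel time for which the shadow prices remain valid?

155

Binding constraints: kiln, wheel time. The basis is B = [[4,2],[2,6]] with det 20.
Per unit decrease in wheel time, x* moves by d = (0.1, -0.2).
The basis stays optimal until plates reaches 0; allowable decrease = 155 hr.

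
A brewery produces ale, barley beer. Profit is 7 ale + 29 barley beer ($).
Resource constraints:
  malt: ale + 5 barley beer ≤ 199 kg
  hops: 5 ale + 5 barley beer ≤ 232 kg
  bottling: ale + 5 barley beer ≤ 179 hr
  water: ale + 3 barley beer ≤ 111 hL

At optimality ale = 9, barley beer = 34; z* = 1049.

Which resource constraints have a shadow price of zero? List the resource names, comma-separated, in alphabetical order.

hops, malt

malt: 179/199 (slack 20)
hops: 215/232 (slack 17)
bottling: 179/179 (binding)
water: 111/111 (binding)
By complementary slackness, a constraint with positive slack has shadow price 0 → hops, malt.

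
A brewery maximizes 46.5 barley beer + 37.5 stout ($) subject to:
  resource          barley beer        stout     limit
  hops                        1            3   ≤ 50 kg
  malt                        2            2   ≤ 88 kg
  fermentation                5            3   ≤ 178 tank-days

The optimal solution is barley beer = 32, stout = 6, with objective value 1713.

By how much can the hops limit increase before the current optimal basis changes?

36

Binding constraints: hops, fermentation. The basis is B = [[1,3],[5,3]] with det -12.
Per unit increase in hops, x* moves by d = (-0.25, 0.4167).
The basis stays optimal until malt becomes binding; allowable increase = 36 kg.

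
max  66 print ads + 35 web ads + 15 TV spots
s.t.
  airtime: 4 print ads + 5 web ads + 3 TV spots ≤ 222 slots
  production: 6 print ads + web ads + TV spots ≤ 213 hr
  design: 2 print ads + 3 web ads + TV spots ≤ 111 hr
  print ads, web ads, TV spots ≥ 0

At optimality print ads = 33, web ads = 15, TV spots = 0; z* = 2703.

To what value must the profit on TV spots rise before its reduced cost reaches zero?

17

Binding: production and design. Non-binding: airtime (15 unused).
Since airtime is not tight, its dual is 0.
The binding rows give the dual system: 6·y_production + 2·y_design = 66 and 1·y_production + 3·y_design = 35.
→ y_production = 8 and y_design = 9.
TV spots enters the basis when its profit ≥ yᵀa₃ = 8·1 + 9·1 = 17.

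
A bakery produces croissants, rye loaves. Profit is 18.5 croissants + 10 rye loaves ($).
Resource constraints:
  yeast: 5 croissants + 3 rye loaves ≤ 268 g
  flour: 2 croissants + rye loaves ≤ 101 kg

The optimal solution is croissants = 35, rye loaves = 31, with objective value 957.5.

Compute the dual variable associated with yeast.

At the optimum: yeast uses 268 of 268 (binding); flour uses 101 of 101 (binding).
Dual feasibility on the basic columns requires 5·y_yeast + 2·y_flour = 18.5, 3·y_yeast + 1·y_flour = 10.
→ y_yeast = 1.5 and y_flour = 5.5.
Shadow price of yeast = 1.5.

1.5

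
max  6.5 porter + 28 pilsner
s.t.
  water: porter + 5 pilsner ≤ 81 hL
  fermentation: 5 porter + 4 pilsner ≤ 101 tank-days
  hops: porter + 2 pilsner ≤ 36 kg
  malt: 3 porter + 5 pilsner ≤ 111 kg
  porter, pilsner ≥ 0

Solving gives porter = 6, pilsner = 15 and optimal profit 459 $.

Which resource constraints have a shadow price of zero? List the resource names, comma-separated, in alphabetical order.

fermentation, malt

water: 81/81 (binding)
fermentation: 90/101 (slack 11)
hops: 36/36 (binding)
malt: 93/111 (slack 18)
By complementary slackness, a constraint with positive slack has shadow price 0 → fermentation, malt.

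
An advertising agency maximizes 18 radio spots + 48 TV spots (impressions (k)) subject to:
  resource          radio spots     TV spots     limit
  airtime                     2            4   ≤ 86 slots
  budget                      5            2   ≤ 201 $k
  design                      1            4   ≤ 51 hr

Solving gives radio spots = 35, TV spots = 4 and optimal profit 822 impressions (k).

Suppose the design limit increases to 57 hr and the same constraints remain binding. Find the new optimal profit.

858

Check each constraint at x*: airtime 86/86 (tight); budget 183/201 (slack 18); design 51/51 (tight).
Slack constraints have shadow price 0 (complementary slackness).
The binding rows give the dual system: 2·y_airtime + 1·y_design = 18 and 4·y_airtime + 4·y_design = 48.
This yields shadow prices y_airtime = 6, y_design = 6.
Δz = y_design·Δb = 6 × (6) = 36, so new z* = 822 + 36 = 858.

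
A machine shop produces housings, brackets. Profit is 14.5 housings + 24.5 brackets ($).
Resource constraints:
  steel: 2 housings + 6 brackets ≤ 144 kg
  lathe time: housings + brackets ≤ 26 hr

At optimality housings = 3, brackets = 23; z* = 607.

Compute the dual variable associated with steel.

2.5

Check each constraint at x*: steel 144/144 (tight); lathe time 26/26 (tight).
The binding rows give the dual system: 2·y_steel + 1·y_lathe time = 14.5 and 6·y_steel + 1·y_lathe time = 24.5.
This yields shadow prices y_steel = 2.5, y_lathe time = 9.5.
Shadow price of steel = 2.5.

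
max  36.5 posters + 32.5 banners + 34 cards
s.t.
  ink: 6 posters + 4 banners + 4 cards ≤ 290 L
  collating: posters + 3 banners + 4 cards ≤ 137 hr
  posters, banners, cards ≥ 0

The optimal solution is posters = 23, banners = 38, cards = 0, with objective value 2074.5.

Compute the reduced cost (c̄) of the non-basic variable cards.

-2

Both ink and collating are binding at x*.
The binding rows give the dual system: 6·y_ink + 1·y_collating = 36.5 and 4·y_ink + 3·y_collating = 32.5.
This yields shadow prices y_ink = 5.5, y_collating = 3.5.
Reduced cost of cards: c₃ − yᵀa₃ = 34 − (5.5·4 + 3.5·4) = 34 − 36 = -2.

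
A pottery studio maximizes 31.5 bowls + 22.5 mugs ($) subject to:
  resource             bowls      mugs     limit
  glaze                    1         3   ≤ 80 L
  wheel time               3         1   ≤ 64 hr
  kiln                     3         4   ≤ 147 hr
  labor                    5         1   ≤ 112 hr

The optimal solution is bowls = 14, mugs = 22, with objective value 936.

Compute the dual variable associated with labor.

0

At the optimum: glaze uses 80 of 80 (binding); wheel time uses 64 of 64 (binding); kiln uses 130 of 147 (slack = 17); labor uses 92 of 112 (slack = 20).
Slack constraints have shadow price 0 (complementary slackness).
From A_Bᵀ y = c: 1·y_glaze + 3·y_wheel time = 31.5; 3·y_glaze + 1·y_wheel time = 22.5.
This yields shadow prices y_glaze = 4.5, y_wheel time = 9.
Shadow price of labor = 0.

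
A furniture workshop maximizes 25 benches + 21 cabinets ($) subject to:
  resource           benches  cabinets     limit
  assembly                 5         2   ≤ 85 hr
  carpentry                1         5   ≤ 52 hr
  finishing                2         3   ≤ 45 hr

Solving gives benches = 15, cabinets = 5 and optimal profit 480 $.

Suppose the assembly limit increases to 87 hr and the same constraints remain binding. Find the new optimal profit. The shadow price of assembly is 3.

486

Δb = 2, so new z* = 480 + (3)·(2) = 480 + 6 = 486.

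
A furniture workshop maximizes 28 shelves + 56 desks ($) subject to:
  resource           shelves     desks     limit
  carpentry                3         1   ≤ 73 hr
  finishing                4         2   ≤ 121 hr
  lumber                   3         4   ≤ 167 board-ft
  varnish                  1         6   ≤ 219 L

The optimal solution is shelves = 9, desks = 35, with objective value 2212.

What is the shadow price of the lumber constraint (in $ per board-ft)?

Check each constraint at x*: carpentry 62/73 (slack 11); finishing 106/121 (slack 15); lumber 167/167 (tight); varnish 219/219 (tight).
Since carpentry, finishing are not tight, their duals are 0.
Dual feasibility on the basic columns requires 3·y_lumber + 1·y_varnish = 28, 4·y_lumber + 6·y_varnish = 56.
→ y_lumber = 8 and y_varnish = 4.
Shadow price of lumber = 8.

8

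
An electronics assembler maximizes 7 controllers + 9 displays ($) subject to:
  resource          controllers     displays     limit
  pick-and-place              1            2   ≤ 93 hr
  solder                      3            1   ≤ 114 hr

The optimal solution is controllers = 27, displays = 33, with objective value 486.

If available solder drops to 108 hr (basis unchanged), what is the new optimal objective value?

Both pick-and-place and solder are binding at x*.
Dual feasibility on the basic columns requires 1·y_pick-and-place + 3·y_solder = 7, 2·y_pick-and-place + 1·y_solder = 9.
This yields shadow prices y_pick-and-place = 4, y_solder = 1.
Δz = y_solder·Δb = 1 × (-6) = -6, so new z* = 486 − 6 = 480.

480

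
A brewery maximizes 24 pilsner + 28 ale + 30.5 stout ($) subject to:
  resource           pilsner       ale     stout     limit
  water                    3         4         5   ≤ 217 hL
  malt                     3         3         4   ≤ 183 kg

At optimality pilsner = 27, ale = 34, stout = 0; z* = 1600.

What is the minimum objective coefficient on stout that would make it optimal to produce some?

36

At the optimum: water uses 217 of 217 (binding); malt uses 183 of 183 (binding).
Dual feasibility on the basic columns requires 3·y_water + 3·y_malt = 24, 4·y_water + 3·y_malt = 28.
→ y_water = 4 and y_malt = 4.
stout enters the basis when its profit ≥ yᵀa₃ = 4·5 + 4·4 = 36.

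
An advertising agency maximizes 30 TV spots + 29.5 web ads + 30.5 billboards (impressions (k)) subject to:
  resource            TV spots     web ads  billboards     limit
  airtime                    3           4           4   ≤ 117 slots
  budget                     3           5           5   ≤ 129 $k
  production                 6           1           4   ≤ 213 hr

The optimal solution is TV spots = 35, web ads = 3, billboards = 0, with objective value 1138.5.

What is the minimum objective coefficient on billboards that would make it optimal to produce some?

Binding: airtime and production. Non-binding: budget (9 unused).
By complementary slackness, y = 0 for the non-binding constraint.
From A_Bᵀ y = c: 3·y_airtime + 6·y_production = 30; 4·y_airtime + 1·y_production = 29.5.
Solving: y_airtime = 7, y_production = 1.5.
billboards enters the basis when its profit ≥ yᵀa₃ = 7·4 + 1.5·4 = 34.

34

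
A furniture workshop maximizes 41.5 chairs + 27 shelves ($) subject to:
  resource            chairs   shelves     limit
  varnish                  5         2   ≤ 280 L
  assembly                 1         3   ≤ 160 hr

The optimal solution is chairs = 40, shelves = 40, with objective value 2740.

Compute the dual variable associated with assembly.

Both varnish and assembly are binding at x*.
From A_Bᵀ y = c: 5·y_varnish + 1·y_assembly = 41.5; 2·y_varnish + 3·y_assembly = 27.
Solving: y_varnish = 7.5, y_assembly = 4.
Shadow price of assembly = 4.

4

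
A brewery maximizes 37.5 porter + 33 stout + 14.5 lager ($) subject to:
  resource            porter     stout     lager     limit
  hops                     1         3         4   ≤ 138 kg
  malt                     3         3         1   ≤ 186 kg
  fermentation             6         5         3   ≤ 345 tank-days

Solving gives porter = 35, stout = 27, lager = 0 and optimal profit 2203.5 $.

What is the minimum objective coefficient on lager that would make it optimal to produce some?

17

At the optimum: hops uses 116 of 138 (slack = 22); malt uses 186 of 186 (binding); fermentation uses 345 of 345 (binding).
By complementary slackness, y = 0 for the non-binding constraint.
Dual feasibility on the basic columns requires 3·y_malt + 6·y_fermentation = 37.5, 3·y_malt + 5·y_fermentation = 33.
→ y_malt = 3.5 and y_fermentation = 4.5.
lager enters the basis when its profit ≥ yᵀa₃ = 3.5·1 + 4.5·3 = 17.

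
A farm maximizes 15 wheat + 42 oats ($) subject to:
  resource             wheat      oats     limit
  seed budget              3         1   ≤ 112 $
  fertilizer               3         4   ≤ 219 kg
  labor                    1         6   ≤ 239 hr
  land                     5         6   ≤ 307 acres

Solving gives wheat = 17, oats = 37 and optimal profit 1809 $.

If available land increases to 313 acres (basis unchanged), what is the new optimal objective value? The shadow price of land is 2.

1821

Δb = 6, so new z* = 1809 + (2)·(6) = 1809 + 12 = 1821.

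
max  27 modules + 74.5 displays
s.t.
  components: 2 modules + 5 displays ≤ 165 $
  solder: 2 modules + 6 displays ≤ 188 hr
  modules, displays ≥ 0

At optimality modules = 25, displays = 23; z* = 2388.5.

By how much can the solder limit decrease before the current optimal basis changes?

23

Binding constraints: components, solder. The basis is B = [[2,5],[2,6]] with det 2.
Per unit decrease in solder, x* moves by d = (2.5, -1).
The basis stays optimal until displays reaches 0; allowable decrease = 23 hr.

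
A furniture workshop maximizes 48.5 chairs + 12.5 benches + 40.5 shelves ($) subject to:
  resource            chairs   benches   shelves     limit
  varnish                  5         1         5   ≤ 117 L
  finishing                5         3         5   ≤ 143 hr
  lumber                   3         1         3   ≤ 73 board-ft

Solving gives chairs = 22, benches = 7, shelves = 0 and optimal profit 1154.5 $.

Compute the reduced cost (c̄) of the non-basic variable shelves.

-8

Check each constraint at x*: varnish 117/117 (tight); finishing 131/143 (slack 12); lumber 73/73 (tight).
By complementary slackness, y = 0 for the non-binding constraint.
Dual feasibility on the basic columns requires 5·y_varnish + 3·y_lumber = 48.5, 1·y_varnish + 1·y_lumber = 12.5.
Solving: y_varnish = 5.5, y_lumber = 7.
Reduced cost of shelves: c₃ − yᵀa₃ = 40.5 − (5.5·5 + 7·3) = 40.5 − 48.5 = -8.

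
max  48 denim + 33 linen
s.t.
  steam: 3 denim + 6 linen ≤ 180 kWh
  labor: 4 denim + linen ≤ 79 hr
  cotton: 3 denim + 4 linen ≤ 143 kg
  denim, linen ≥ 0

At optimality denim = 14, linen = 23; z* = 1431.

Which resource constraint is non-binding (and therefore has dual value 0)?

steam: 180/180 (binding)
labor: 79/79 (binding)
cotton: 134/143 (slack 9)
By complementary slackness, a constraint with positive slack has shadow price 0 → cotton.

cotton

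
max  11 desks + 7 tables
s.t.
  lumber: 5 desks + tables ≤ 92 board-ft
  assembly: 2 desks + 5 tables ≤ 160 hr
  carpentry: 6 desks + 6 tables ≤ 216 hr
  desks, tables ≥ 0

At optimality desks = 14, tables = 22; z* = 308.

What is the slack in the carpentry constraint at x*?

carpentry used = 6·14 + 6·22 = 216; slack = 216 − 216 = 0.

0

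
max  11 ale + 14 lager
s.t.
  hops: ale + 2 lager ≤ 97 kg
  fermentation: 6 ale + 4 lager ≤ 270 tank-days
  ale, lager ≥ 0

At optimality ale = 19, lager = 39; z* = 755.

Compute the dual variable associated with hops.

5

Both hops and fermentation are binding at x*.
Dual feasibility on the basic columns requires 1·y_hops + 6·y_fermentation = 11, 2·y_hops + 4·y_fermentation = 14.
Solving: y_hops = 5, y_fermentation = 1.
Shadow price of hops = 5.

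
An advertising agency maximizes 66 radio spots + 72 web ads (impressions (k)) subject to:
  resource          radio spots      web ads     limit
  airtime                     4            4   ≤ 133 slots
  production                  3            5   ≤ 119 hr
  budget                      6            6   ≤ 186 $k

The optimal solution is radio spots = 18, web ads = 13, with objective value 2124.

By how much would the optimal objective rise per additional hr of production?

3

Binding: production and budget. Non-binding: airtime (9 unused).
Since airtime is not tight, its dual is 0.
The binding rows give the dual system: 3·y_production + 6·y_budget = 66 and 5·y_production + 6·y_budget = 72.
→ y_production = 3 and y_budget = 9.5.
Shadow price of production = 3.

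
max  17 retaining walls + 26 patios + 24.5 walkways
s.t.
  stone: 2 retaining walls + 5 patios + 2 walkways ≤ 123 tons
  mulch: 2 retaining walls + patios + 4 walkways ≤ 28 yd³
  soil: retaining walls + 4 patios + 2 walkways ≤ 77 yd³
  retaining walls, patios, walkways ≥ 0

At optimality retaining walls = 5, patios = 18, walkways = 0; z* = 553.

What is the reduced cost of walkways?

-9.5

Binding: mulch and soil. Non-binding: stone (23 unused).
By complementary slackness, y = 0 for the non-binding constraint.
From A_Bᵀ y = c: 2·y_mulch + 1·y_soil = 17; 1·y_mulch + 4·y_soil = 26.
Solving: y_mulch = 6, y_soil = 5.
Reduced cost of walkways: c₃ − yᵀa₃ = 24.5 − (6·4 + 5·2) = 24.5 − 34 = -9.5.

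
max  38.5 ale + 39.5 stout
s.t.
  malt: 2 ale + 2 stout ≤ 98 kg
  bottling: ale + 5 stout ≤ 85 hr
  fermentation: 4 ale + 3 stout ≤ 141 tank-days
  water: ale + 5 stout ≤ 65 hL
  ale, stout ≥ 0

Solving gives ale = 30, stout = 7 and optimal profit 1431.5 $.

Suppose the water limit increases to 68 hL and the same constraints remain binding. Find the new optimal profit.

Check each constraint at x*: malt 74/98 (slack 24); bottling 65/85 (slack 20); fermentation 141/141 (tight); water 65/65 (tight).
Slack constraints have shadow price 0 (complementary slackness).
Dual feasibility on the basic columns requires 4·y_fermentation + 1·y_water = 38.5, 3·y_fermentation + 5·y_water = 39.5.
→ y_fermentation = 9 and y_water = 2.5.
Δz = y_water·Δb = 2.5 × (3) = 7.5, so new z* = 1431.5 + 7.5 = 1439.

1439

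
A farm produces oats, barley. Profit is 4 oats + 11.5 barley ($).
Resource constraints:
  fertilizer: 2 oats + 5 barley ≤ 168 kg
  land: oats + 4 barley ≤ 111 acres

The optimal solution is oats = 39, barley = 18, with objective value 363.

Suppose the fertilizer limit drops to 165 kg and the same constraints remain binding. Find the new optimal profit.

Both fertilizer and land are binding at x*.
From A_Bᵀ y = c: 2·y_fertilizer + 1·y_land = 4; 5·y_fertilizer + 4·y_land = 11.5.
Solving: y_fertilizer = 1.5, y_land = 1.
Δz = y_fertilizer·Δb = 1.5 × (-3) = -4.5, so new z* = 363 − 4.5 = 358.5.

358.5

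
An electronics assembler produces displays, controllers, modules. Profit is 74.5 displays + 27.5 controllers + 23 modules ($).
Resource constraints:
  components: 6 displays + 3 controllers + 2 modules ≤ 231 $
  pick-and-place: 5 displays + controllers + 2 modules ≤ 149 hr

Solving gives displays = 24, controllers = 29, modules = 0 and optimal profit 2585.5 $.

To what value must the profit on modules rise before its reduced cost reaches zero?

At the optimum: components uses 231 of 231 (binding); pick-and-place uses 149 of 149 (binding).
The binding rows give the dual system: 6·y_components + 5·y_pick-and-place = 74.5 and 3·y_components + 1·y_pick-and-place = 27.5.
→ y_components = 7 and y_pick-and-place = 6.5.
modules enters the basis when its profit ≥ yᵀa₃ = 7·2 + 6.5·2 = 27.

27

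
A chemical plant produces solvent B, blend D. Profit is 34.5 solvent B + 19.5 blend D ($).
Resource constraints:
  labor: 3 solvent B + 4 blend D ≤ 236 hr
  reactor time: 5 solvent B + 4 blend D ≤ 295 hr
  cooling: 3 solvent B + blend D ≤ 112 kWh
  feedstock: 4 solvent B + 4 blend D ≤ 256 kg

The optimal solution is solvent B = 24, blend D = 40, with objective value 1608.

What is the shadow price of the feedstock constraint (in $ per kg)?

Binding: cooling and feedstock. Non-binding: labor (4 unused), reactor time (15 unused).
By complementary slackness, y = 0 for the non-binding constraints.
Dual feasibility on the basic columns requires 3·y_cooling + 4·y_feedstock = 34.5, 1·y_cooling + 4·y_feedstock = 19.5.
→ y_cooling = 7.5 and y_feedstock = 3.
Shadow price of feedstock = 3.

3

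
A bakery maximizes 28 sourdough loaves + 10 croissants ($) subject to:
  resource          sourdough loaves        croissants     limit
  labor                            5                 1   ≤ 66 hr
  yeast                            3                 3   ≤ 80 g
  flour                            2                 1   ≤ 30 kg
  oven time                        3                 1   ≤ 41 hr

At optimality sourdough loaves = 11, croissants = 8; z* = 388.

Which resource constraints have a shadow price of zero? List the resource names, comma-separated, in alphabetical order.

labor: 63/66 (slack 3)
yeast: 57/80 (slack 23)
flour: 30/30 (binding)
oven time: 41/41 (binding)
By complementary slackness, a constraint with positive slack has shadow price 0 → labor, yeast.

labor, yeast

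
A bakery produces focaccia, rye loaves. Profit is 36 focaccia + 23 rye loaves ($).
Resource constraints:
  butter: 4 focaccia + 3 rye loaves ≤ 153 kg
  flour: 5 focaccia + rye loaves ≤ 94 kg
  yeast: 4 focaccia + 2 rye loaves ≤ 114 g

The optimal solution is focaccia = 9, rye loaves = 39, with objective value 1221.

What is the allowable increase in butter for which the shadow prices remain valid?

Binding constraints: butter, yeast. The basis is B = [[4,3],[4,2]] with det -4.
Per unit increase in butter, x* moves by d = (-0.5, 1).
The basis stays optimal until focaccia reaches 0; allowable increase = 18 kg.

18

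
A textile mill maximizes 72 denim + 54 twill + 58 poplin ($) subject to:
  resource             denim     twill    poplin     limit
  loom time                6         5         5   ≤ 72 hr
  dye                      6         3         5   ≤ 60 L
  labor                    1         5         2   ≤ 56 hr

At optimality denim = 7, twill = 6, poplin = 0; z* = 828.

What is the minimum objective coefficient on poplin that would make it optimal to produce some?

At the optimum: loom time uses 72 of 72 (binding); dye uses 60 of 60 (binding); labor uses 37 of 56 (slack = 19).
By complementary slackness, y = 0 for the non-binding constraint.
Dual feasibility on the basic columns requires 6·y_loom time + 6·y_dye = 72, 5·y_loom time + 3·y_dye = 54.
→ y_loom time = 9 and y_dye = 3.
poplin enters the basis when its profit ≥ yᵀa₃ = 9·5 + 3·5 = 60.

60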